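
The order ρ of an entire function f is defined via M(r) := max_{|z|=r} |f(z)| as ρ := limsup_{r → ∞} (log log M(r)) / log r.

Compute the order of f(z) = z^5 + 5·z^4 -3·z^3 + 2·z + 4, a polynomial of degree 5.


|f(z)| ≤ Σ|c_k|·r^k = O(r^5) as r → ∞. Polynomial growth is O(e^{r^ε}) for every ε > 0 (since r^5/e^{r^ε} → 0), so ρ ≤ ε for all ε > 0, i.e. ρ = 0. Every nonconstant polynomial has order 0.
Therefore ρ = 0.

Order ρ = 0.


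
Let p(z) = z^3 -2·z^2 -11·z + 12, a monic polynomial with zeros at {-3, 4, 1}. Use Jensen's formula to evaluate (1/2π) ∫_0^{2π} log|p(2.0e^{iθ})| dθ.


Zeros: -3, 1, 4; r = 2.0.
Inside |z| < r: 1. Outside (|z| ≥ r): -3, 4.
p(0) = 12, so log|p(0)| = log(12) = 2.4849.
Apply Jensen: I(r) = log|p(0)| + Σ_k log(r/|z_k|), summed over zeros inside |z| < r.
  log(r/|z_k|) for z_k = 1: log(2.0/1) = 0.6931
  Outside zeros (-3, 4) contribute nothing to the Jensen sum.
Sum over inside zeros: 0.6931.
I(r) = log|p(0)| + (inside sum) = 2.4849 + 0.6931 = 3.1781.
Note: since some zeros are outside |z| ≤ r, the simplified n·log(r) form does NOT apply — only the inside zeros contribute.

I(r) ≈ 3.1781.


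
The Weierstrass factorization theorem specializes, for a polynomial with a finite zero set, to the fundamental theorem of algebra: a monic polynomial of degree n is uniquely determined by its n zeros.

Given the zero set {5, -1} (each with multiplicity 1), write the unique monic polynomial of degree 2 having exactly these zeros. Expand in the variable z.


The polynomial is p(z) = ∏_{α ∈ S} (z − α), where S = {5, -1}.
Expanding the product yields: p(z) = z^2 -4·z -5.
The resulting polynomial has degree 2 and real coefficients as required.

p(z) = z^2 -4·z -5.


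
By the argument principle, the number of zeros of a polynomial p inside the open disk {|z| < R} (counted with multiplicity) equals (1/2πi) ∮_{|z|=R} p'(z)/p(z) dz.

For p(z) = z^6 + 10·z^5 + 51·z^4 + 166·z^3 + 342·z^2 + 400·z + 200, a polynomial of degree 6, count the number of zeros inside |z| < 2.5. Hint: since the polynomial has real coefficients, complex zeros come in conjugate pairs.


The zeros of p are: -2, (-1 + 3i), (-1 - 3i), -2, (-2 + 1i), (-2 - 1i).
Their magnitudes are: 2, 3.162, 3.162, 2, 2.236, 2.236.
Zeros with |z| < R = 2.5: -2, -2, (-2 + 1i), (-2 - 1i).
Count = 4.
By the argument principle, (1/2πi) ∮_{|z|=R} p'(z)/p(z) dz equals exactly this count.

Number of zeros inside |z| < 2.5: 4.


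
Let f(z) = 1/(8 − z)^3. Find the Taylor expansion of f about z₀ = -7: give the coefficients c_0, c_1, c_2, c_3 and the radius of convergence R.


Let w = z − z₀, so z = z₀ + w.
Then 8 − z = 8 − (z₀ + w) = (8 − z₀) − w = 15 − w.
f(z) = 1/(15 − w)^3 = (1/(15)^3) · (1 − w/(15))^{−3}.
By the binomial series (1−u)^{−3} = Σ_{n≥0} C(n+2, 2) u^n for |u|<1, with u = w/(15):
  c_n = C(n+2, 2) / (15)^(n+3).
  c_0 = 1/(15)^3 = 1/3375.
  c_1 = 3/(15)^4 = 1/16875.
  c_2 = 6/(15)^5 = 2/253125.
  c_3 = 10/(15)^6 = 2/2278125.
The series is valid for |w/d| < 1, i.e. |z − z₀| < |d|.
Radius of convergence: R = |8 − z₀| = |15| = 15 (distance from z₀ to the singularity z = 8).

c_0 = 1/3375, c_1 = 1/16875, c_2 = 2/253125, c_3 = 2/2278125; R = 15.


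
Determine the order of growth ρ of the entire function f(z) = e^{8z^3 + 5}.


|e^{8z^3 + 5}| = e^{Re(8·z^3) + 5} ≤ e^{8|z|^3 + 5} = e^{8r^3 + 5} on |z| = r, so ρ ≤ 3. Choosing z on |z|=r so that 8·z^3 is real positive (always possible by picking arg z appropriately) gives |f(z)| = e^{8r^3 + 5}, matching the bound. The additive constant 5 does not affect log log M(r) ~ 3·log r. Hence ρ = 3.
Therefore ρ = 3.

Order ρ = 3.


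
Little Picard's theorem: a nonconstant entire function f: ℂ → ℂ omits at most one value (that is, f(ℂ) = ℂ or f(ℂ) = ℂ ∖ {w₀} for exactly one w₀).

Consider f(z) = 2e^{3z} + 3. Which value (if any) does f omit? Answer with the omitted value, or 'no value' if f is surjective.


Little Picard bounds the complement of f(ℂ) to at most one point.
e^{3z} is never zero on ℂ, so 2·e^{3z} takes every value in ℂ ∖ {0}. Adding 3 shifts the range to ℂ ∖ {3}. Thus f omits exactly the value 3.

Omitted value: 3.


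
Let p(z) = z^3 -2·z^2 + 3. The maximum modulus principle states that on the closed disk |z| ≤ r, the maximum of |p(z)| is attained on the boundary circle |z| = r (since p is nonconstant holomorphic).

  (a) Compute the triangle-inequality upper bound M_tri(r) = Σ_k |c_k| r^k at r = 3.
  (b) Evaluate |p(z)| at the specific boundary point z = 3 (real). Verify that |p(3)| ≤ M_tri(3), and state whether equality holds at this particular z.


Coefficients: c_0 = 3, c_1 = 0, c_2 = -2, c_3 = 1. Radius r = 3.
Part (a). Triangle bound: M_tri(r) = Σ_k |c_k| r^k
  = |3|·3^0 + |0|·3^1 + |-2|·3^2 + |1|·3^3
  = 3 + 0 + 18 + 27 = 48.
This bounds M(r) := max_{|z|=r} |p(z)| from above; equality holds iff all terms c_k z^k can be made to align in phase at a single z on |z|=r.
Part (b). At z = 3 (real, on the circle |z| = r):
  p(3) = (3)·3^0 + (0)·3^1 + (-2)·3^2 + (1)·3^3 = 12.
  |p(3)| = 12.
Check: |p(3)| = 12 ≤ 48 = M_tri(3). ✓ Equality does not hold at z = 3 (the coefficients have mixed signs, so the terms do not all align in phase there).

M_tri(3) = 48; |p(3)| = 12; equality at z=3: no.


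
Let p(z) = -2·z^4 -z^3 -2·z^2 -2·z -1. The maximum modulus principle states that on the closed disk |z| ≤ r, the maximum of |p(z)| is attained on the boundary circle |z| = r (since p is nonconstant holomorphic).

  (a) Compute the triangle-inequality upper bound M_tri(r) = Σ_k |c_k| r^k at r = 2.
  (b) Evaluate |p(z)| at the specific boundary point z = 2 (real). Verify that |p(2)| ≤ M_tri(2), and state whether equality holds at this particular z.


Coefficients: c_0 = -1, c_1 = -2, c_2 = -2, c_3 = -1, c_4 = -2. Radius r = 2.
Part (a). Triangle bound: M_tri(r) = Σ_k |c_k| r^k
  = |-1|·2^0 + |-2|·2^1 + |-2|·2^2 + |-1|·2^3 + |-2|·2^4
  = 1 + 4 + 8 + 8 + 32 = 53.
This bounds M(r) := max_{|z|=r} |p(z)| from above; equality holds iff all terms c_k z^k can be made to align in phase at a single z on |z|=r.
Part (b). At z = 2 (real, on the circle |z| = r):
  p(2) = (-1)·2^0 + (-2)·2^1 + (-2)·2^2 + (-1)·2^3 + (-2)·2^4 = -53.
  |p(2)| = 53.
Since all nonzero coefficients share the same sign, |p(2)| = 53 = M_tri(2); the triangle bound is attained at z = 2, so in fact M(r) = 53.

M_tri(2) = 53; |p(2)| = 53; equality at z=2: yes.


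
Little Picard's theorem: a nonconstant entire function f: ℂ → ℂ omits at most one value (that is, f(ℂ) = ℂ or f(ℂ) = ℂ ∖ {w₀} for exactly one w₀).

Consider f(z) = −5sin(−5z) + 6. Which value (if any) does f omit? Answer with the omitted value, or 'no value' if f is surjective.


Little Picard bounds the complement of f(ℂ) to at most one point.
sin is entire and surjective onto ℂ: for every w ∈ ℂ, sin(ζ) = w has a solution ζ ∈ ℂ (e.g., via the complex inverse arcsin). With ζ = −5z this gives z = ζ/(-5). Then -5·sin(−5z) takes every value in -5·ℂ = ℂ, and adding 6 is a bijection of ℂ. So f is surjective and omits no value. (Note: only on the real line is sin bounded by [−1, 1].)

Omitted value: no value.


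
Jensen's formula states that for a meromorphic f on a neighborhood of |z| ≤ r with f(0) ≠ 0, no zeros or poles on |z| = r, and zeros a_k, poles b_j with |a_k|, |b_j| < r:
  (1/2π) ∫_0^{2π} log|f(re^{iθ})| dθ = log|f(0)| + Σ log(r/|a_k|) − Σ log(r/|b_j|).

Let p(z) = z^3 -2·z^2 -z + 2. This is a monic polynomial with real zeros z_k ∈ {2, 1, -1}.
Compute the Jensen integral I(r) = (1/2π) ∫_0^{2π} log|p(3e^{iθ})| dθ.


Zeros: -1, 1, 2; r = 3.
Inside |z| < r: -1, 1, 2. Outside (|z| ≥ r): ∅.
p(0) = 2, so log|p(0)| = log(2) = 0.6931.
Apply Jensen: I(r) = log|p(0)| + Σ_k log(r/|z_k|), summed over zeros inside |z| < r.
  log(r/|z_k|) for z_k = 2: log(3/2) = 0.4055
  log(r/|z_k|) for z_k = 1: log(3/1) = 1.0986
  log(r/|z_k|) for z_k = -1: log(3/1) = 1.0986
Sum over inside zeros: 2.6027.
I(r) = log|p(0)| + (inside sum) = 0.6931 + 2.6027 = 3.2958.
Closed form (all zeros inside, monic): I(r) = n·log(r) = 3·log(3) = 3.2958. ✓

I(r) ≈ 3.2958.


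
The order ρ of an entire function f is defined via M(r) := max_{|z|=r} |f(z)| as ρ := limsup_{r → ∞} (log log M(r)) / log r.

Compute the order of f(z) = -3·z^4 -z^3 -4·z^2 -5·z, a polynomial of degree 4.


|f(z)| ≤ Σ|c_k|·r^k = O(r^4) as r → ∞. Polynomial growth is O(e^{r^ε}) for every ε > 0 (since r^4/e^{r^ε} → 0), so ρ ≤ ε for all ε > 0, i.e. ρ = 0. Every nonconstant polynomial has order 0.
Therefore ρ = 0.

Order ρ = 0.


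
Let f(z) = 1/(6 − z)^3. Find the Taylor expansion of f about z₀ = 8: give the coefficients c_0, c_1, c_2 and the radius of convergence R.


Let w = z − z₀, so z = z₀ + w.
Then 6 − z = 6 − (z₀ + w) = (6 − z₀) − w = -2 − w.
f(z) = 1/(-2 − w)^3 = (1/(-2)^3) · (1 − w/(-2))^{−3}.
By the binomial series (1−u)^{−3} = Σ_{n≥0} C(n+2, 2) u^n for |u|<1, with u = w/(-2):
  c_n = C(n+2, 2) / (-2)^(n+3).
  c_0 = 1/(-2)^3 = -1/8.
  c_1 = 3/(-2)^4 = 3/16.
  c_2 = 6/(-2)^5 = -3/16.
The series is valid for |w/d| < 1, i.e. |z − z₀| < |d|.
Radius of convergence: R = |6 − z₀| = |-2| = 2 (distance from z₀ to the singularity z = 6).

c_0 = -1/8, c_1 = 3/16, c_2 = -3/16; R = 2.


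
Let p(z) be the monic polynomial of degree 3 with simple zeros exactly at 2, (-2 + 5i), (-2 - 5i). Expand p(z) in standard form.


The polynomial is p(z) = ∏_{α ∈ S} (z − α), where S = {2, (-2 + 5i), (-2 - 5i)}.
Expanding the product yields: p(z) = z^3 + 2·z^2 + 21·z -58.
Note conjugate pairs combine to real quadratics: (z − (-2+5i))(z − (-2−5i)) = z² + 4z + 29.
The resulting polynomial has degree 3 and real coefficients as required.

p(z) = z^3 + 2·z^2 + 21·z -58.


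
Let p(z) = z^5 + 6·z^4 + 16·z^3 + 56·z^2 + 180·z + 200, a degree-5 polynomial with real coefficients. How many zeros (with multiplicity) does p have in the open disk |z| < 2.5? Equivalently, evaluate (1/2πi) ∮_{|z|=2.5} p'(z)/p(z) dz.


The zeros of p are: (1 + 3i), (1 - 3i), (-3 + 1i), (-3 - 1i), -2.
Their magnitudes are: 3.162, 3.162, 3.162, 3.162, 2.
Zeros with |z| < R = 2.5: -2.
Count = 1.
By the argument principle, (1/2πi) ∮_{|z|=R} p'(z)/p(z) dz equals exactly this count.

Number of zeros inside |z| < 2.5: 1.


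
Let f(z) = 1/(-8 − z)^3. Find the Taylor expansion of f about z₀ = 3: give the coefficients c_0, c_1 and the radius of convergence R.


Let w = z − z₀, so z = z₀ + w.
Then -8 − z = -8 − (z₀ + w) = (-8 − z₀) − w = -11 − w.
f(z) = 1/(-11 − w)^3 = (1/(-11)^3) · (1 − w/(-11))^{−3}.
By the binomial series (1−u)^{−3} = Σ_{n≥0} C(n+2, 2) u^n for |u|<1, with u = w/(-11):
  c_n = C(n+2, 2) / (-11)^(n+3).
  c_0 = 1/(-11)^3 = -1/1331.
  c_1 = 3/(-11)^4 = 3/14641.
The series is valid for |w/d| < 1, i.e. |z − z₀| < |d|.
Radius of convergence: R = |-8 − z₀| = |-11| = 11 (distance from z₀ to the singularity z = -8).

c_0 = -1/1331, c_1 = 3/14641; R = 11.


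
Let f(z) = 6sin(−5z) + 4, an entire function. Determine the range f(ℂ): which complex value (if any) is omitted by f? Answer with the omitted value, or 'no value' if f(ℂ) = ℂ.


Little Picard bounds the complement of f(ℂ) to at most one point.
sin is entire and surjective onto ℂ: for every w ∈ ℂ, sin(ζ) = w has a solution ζ ∈ ℂ (e.g., via the complex inverse arcsin). With ζ = −5z this gives z = ζ/(-5). Then 6·sin(−5z) takes every value in 6·ℂ = ℂ, and adding 4 is a bijection of ℂ. So f is surjective and omits no value. (Note: only on the real line is sin bounded by [−1, 1].)

Omitted value: no value.


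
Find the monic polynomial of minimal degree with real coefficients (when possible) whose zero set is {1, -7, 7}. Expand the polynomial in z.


The polynomial is p(z) = ∏_{α ∈ S} (z − α), where S = {1, -7, 7}.
Expanding the product yields: p(z) = z^3 -z^2 -49·z + 49.
The resulting polynomial has degree 3 and real coefficients as required.

p(z) = z^3 -z^2 -49·z + 49.


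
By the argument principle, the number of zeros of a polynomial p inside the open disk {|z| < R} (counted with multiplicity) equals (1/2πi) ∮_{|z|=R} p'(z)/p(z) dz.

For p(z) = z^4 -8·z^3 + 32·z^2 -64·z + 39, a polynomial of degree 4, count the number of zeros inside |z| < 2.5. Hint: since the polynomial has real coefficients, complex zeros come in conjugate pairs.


The zeros of p are: 3, (2 + 3i), (2 - 3i), 1.
Their magnitudes are: 3, 3.606, 3.606, 1.
Zeros with |z| < R = 2.5: 1.
Count = 1.
By the argument principle, (1/2πi) ∮_{|z|=R} p'(z)/p(z) dz equals exactly this count.

Number of zeros inside |z| < 2.5: 1.


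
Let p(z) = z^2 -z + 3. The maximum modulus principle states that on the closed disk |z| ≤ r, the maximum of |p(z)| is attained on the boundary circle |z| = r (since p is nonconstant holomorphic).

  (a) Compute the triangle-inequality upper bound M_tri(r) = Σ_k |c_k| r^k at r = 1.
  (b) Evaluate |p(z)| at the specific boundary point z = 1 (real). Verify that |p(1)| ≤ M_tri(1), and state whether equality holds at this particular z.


Coefficients: c_0 = 3, c_1 = -1, c_2 = 1. Radius r = 1.
Part (a). Triangle bound: M_tri(r) = Σ_k |c_k| r^k
  = |3|·1^0 + |-1|·1^1 + |1|·1^2
  = 3 + 1 + 1 = 5.
This bounds M(r) := max_{|z|=r} |p(z)| from above; equality holds iff all terms c_k z^k can be made to align in phase at a single z on |z|=r.
Part (b). At z = 1 (real, on the circle |z| = r):
  p(1) = (3)·1^0 + (-1)·1^1 + (1)·1^2 = 3.
  |p(1)| = 3.
Check: |p(1)| = 3 ≤ 5 = M_tri(1). ✓ Equality does not hold at z = 1 (the coefficients have mixed signs, so the terms do not all align in phase there).

M_tri(1) = 5; |p(1)| = 3; equality at z=1: no.


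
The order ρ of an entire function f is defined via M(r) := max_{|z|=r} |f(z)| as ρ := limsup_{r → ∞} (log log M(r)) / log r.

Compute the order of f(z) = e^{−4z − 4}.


|e^{−4z − 4}| = e^{Re(-4·z) + -4} ≤ e^{4|z|^1 + -4} = e^{4r^1 + -4} on |z| = r, so ρ ≤ 1. Choosing z on |z|=r so that -4·z is real positive (always possible by picking arg z appropriately) gives |f(z)| = e^{4r^1 + -4}, matching the bound. The additive constant -4 does not affect log log M(r) ~ 1·log r. Hence ρ = 1.
Therefore ρ = 1.

Order ρ = 1.


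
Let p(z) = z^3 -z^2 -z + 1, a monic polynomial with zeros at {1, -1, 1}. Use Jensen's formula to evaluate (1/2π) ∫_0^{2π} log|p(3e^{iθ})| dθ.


Zeros: -1, 1, 1; r = 3.
Inside |z| < r: -1, 1, 1. Outside (|z| ≥ r): ∅.
p(0) = 1, so log|p(0)| = log(1) = 0.0000.
Apply Jensen: I(r) = log|p(0)| + Σ_k log(r/|z_k|), summed over zeros inside |z| < r.
  log(r/|z_k|) for z_k = 1: log(3/1) = 1.0986
  log(r/|z_k|) for z_k = -1: log(3/1) = 1.0986
  log(r/|z_k|) for z_k = 1: log(3/1) = 1.0986
Sum over inside zeros: 3.2958.
I(r) = log|p(0)| + (inside sum) = 0.0000 + 3.2958 = 3.2958.
Closed form (all zeros inside, monic): I(r) = n·log(r) = 3·log(3) = 3.2958. ✓

I(r) ≈ 3.2958.


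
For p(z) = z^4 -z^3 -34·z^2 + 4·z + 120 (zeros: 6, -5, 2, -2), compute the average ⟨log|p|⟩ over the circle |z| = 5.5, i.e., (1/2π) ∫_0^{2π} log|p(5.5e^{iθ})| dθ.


Zeros: -5, -2, 2, 6; r = 5.5.
Inside |z| < r: -5, -2, 2. Outside (|z| ≥ r): 6.
p(0) = 120, so log|p(0)| = log(120) = 4.7875.
Apply Jensen: I(r) = log|p(0)| + Σ_k log(r/|z_k|), summed over zeros inside |z| < r.
  log(r/|z_k|) for z_k = -5: log(5.5/5) = 0.0953
  log(r/|z_k|) for z_k = 2: log(5.5/2) = 1.0116
  log(r/|z_k|) for z_k = -2: log(5.5/2) = 1.0116
  Outside zeros (6) contribute nothing to the Jensen sum.
Sum over inside zeros: 2.1185.
I(r) = log|p(0)| + (inside sum) = 4.7875 + 2.1185 = 6.9060.
Note: since some zeros are outside |z| ≤ r, the simplified n·log(r) form does NOT apply — only the inside zeros contribute.

I(r) ≈ 6.9060.


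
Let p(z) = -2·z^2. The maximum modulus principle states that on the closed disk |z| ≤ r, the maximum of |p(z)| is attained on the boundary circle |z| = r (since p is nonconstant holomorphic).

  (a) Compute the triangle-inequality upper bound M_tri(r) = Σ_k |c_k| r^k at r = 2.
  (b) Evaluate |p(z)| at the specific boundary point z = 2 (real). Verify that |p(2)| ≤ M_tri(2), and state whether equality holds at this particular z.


Coefficients: c_0 = 0, c_1 = 0, c_2 = -2. Radius r = 2.
Part (a). Triangle bound: M_tri(r) = Σ_k |c_k| r^k
  = |0|·2^0 + |0|·2^1 + |-2|·2^2
  = 0 + 0 + 8 = 8.
This bounds M(r) := max_{|z|=r} |p(z)| from above; equality holds iff all terms c_k z^k can be made to align in phase at a single z on |z|=r.
Part (b). At z = 2 (real, on the circle |z| = r):
  p(2) = (0)·2^0 + (0)·2^1 + (-2)·2^2 = -8.
  |p(2)| = 8.
Since all nonzero coefficients share the same sign, |p(2)| = 8 = M_tri(2); the triangle bound is attained at z = 2, so in fact M(r) = 8.

M_tri(2) = 8; |p(2)| = 8; equality at z=2: yes.


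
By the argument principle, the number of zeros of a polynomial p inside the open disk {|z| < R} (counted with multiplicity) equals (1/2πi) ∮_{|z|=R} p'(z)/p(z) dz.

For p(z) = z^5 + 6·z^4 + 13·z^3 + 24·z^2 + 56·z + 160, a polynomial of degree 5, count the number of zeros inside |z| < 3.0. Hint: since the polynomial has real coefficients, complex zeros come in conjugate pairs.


The zeros of p are: -4, (-2 + 2i), (-2 - 2i), (1 + 2i), (1 - 2i).
Their magnitudes are: 4, 2.828, 2.828, 2.236, 2.236.
Zeros with |z| < R = 3.0: (-2 + 2i), (-2 - 2i), (1 + 2i), (1 - 2i).
Count = 4.
By the argument principle, (1/2πi) ∮_{|z|=R} p'(z)/p(z) dz equals exactly this count.

Number of zeros inside |z| < 3.0: 4.


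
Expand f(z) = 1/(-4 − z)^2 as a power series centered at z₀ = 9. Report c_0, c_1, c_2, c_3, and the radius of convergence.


Let w = z − z₀, so z = z₀ + w.
Then -4 − z = -4 − (z₀ + w) = (-4 − z₀) − w = -13 − w.
f(z) = 1/(-13 − w)^2 = (1/(-13)^2) · (1 − w/(-13))^{−2}.
By the binomial series (1−u)^{−2} = Σ_{n≥0} C(n+1, 1) u^n for |u|<1, with u = w/(-13):
  c_n = C(n+1, 1) / (-13)^(n+2).
  c_0 = 1/(-13)^2 = 1/169.
  c_1 = 2/(-13)^3 = -2/2197.
  c_2 = 3/(-13)^4 = 3/28561.
  c_3 = 4/(-13)^5 = -4/371293.
The series is valid for |w/d| < 1, i.e. |z − z₀| < |d|.
Radius of convergence: R = |-4 − z₀| = |-13| = 13 (distance from z₀ to the singularity z = -4).

c_0 = 1/169, c_1 = -2/2197, c_2 = 3/28561, c_3 = -4/371293; R = 13.


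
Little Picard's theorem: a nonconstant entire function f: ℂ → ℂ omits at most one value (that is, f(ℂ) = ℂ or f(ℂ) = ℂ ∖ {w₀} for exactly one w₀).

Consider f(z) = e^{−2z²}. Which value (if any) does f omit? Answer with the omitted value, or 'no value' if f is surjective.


Little Picard bounds the complement of f(ℂ) to at most one point.
The exponent g(z) = −2z² is a nonconstant polynomial, hence surjective onto ℂ. So e^{g(z)} takes every value in {e^w : w ∈ ℂ} = ℂ ∖ {0}. Adding 0 shifts the range to ℂ ∖ {0}. f omits exactly 0.

Omitted value: 0.


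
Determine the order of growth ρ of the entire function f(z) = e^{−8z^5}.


|e^{−8z^5}| = e^{Re(-8·z^5) + 0} ≤ e^{8|z|^5 + 0} = e^{8r^5 + 0} on |z| = r, so ρ ≤ 5. Choosing z on |z|=r so that -8·z^5 is real positive (always possible by picking arg z appropriately) gives |f(z)| = e^{8r^5 + 0}, matching the bound. The additive constant 0 does not affect log log M(r) ~ 5·log r. Hence ρ = 5.
Therefore ρ = 5.

Order ρ = 5.


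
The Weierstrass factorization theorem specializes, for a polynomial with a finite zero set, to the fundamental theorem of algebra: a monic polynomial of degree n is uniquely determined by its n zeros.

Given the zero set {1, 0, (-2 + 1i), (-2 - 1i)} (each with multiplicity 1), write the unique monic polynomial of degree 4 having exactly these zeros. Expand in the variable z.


The polynomial is p(z) = ∏_{α ∈ S} (z − α), where S = {1, 0, (-2 + 1i), (-2 - 1i)}.
Expanding the product yields: p(z) = z^4 + 3·z^3 + z^2 -5·z.
Note conjugate pairs combine to real quadratics: (z − (-2+1i))(z − (-2−1i)) = z² + 4z + 5.
The resulting polynomial has degree 4 and real coefficients as required.

p(z) = z^4 + 3·z^3 + z^2 -5·z.


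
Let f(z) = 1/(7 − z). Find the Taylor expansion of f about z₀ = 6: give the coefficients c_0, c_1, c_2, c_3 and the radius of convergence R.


Let w = z − z₀, so z = z₀ + w.
Then 7 − z = 7 − (z₀ + w) = (7 − z₀) − w = 1 − w.
f(z) = 1/(1 − w) = (1/(1)) · 1/(1 − w/(1)) = Σ_{n≥0} w^n / (1)^(n+1).
So c_n = 1/(1)^(n+1):
  c_0 = 1/(1)^1 = 1.
  c_1 = 1/(1)^2 = 1.
  c_2 = 1/(1)^3 = 1.
  c_3 = 1/(1)^4 = 1.
The series is valid for |w/d| < 1, i.e. |z − z₀| < |d|.
Radius of convergence: R = |7 − z₀| = |1| = 1 (distance from z₀ to the singularity z = 7).

c_0 = 1, c_1 = 1, c_2 = 1, c_3 = 1; R = 1.


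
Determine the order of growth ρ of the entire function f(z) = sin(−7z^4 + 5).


Write sin(w) = (e^{iw} ± e^{−iw})/(2 or 2i), so |sin(w)| ≤ e^{|w|}. With w = −7z^4 + 5, |w| ≤ 7r^4 + 5 on |z|=r, giving M(r) ≤ e^{7r^4 + 5} and ρ ≤ 4. For the lower bound, choose z on |z|=r with -7z^4 purely imaginary of modulus 7r^4; then |sin(−7z^4 + 5)| grows like e^{7r^4}/2, so ρ ≥ 4. Hence ρ = 4.
Therefore ρ = 4.

Order ρ = 4.


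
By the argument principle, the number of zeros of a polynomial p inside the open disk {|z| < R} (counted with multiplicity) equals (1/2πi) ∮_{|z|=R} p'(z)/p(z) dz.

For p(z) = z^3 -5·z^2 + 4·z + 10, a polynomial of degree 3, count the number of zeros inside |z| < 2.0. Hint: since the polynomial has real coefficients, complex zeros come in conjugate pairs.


The zeros of p are: (3 + 1i), (3 - 1i), -1.
Their magnitudes are: 3.162, 3.162, 1.
Zeros with |z| < R = 2.0: -1.
Count = 1.
By the argument principle, (1/2πi) ∮_{|z|=R} p'(z)/p(z) dz equals exactly this count.

Number of zeros inside |z| < 2.0: 1.


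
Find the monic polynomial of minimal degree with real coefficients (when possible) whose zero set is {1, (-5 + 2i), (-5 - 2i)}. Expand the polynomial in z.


The polynomial is p(z) = ∏_{α ∈ S} (z − α), where S = {1, (-5 + 2i), (-5 - 2i)}.
Expanding the product yields: p(z) = z^3 + 9·z^2 + 19·z -29.
Note conjugate pairs combine to real quadratics: (z − (-5+2i))(z − (-5−2i)) = z² + 10z + 29.
The resulting polynomial has degree 3 and real coefficients as required.

p(z) = z^3 + 9·z^2 + 19·z -29.


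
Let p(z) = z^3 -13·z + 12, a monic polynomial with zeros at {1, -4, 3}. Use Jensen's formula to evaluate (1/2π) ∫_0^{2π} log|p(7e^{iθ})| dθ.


Zeros: -4, 1, 3; r = 7.
Inside |z| < r: -4, 1, 3. Outside (|z| ≥ r): ∅.
p(0) = 12, so log|p(0)| = log(12) = 2.4849.
Apply Jensen: I(r) = log|p(0)| + Σ_k log(r/|z_k|), summed over zeros inside |z| < r.
  log(r/|z_k|) for z_k = 1: log(7/1) = 1.9459
  log(r/|z_k|) for z_k = -4: log(7/4) = 0.5596
  log(r/|z_k|) for z_k = 3: log(7/3) = 0.8473
Sum over inside zeros: 3.3528.
I(r) = log|p(0)| + (inside sum) = 2.4849 + 3.3528 = 5.8377.
Closed form (all zeros inside, monic): I(r) = n·log(r) = 3·log(7) = 5.8377. ✓

I(r) ≈ 5.8377.


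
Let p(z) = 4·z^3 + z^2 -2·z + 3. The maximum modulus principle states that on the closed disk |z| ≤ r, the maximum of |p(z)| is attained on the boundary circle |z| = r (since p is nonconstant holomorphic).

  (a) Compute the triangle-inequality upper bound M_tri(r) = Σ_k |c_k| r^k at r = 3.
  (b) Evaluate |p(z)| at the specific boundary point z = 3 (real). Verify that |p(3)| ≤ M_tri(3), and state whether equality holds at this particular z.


Coefficients: c_0 = 3, c_1 = -2, c_2 = 1, c_3 = 4. Radius r = 3.
Part (a). Triangle bound: M_tri(r) = Σ_k |c_k| r^k
  = |3|·3^0 + |-2|·3^1 + |1|·3^2 + |4|·3^3
  = 3 + 6 + 9 + 108 = 126.
This bounds M(r) := max_{|z|=r} |p(z)| from above; equality holds iff all terms c_k z^k can be made to align in phase at a single z on |z|=r.
Part (b). At z = 3 (real, on the circle |z| = r):
  p(3) = (3)·3^0 + (-2)·3^1 + (1)·3^2 + (4)·3^3 = 114.
  |p(3)| = 114.
Check: |p(3)| = 114 ≤ 126 = M_tri(3). ✓ Equality does not hold at z = 3 (the coefficients have mixed signs, so the terms do not all align in phase there).

M_tri(3) = 126; |p(3)| = 114; equality at z=3: no.


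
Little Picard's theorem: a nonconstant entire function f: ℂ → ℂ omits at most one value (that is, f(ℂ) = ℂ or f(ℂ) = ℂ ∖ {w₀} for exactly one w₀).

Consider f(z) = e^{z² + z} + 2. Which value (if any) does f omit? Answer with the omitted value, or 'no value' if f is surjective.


Little Picard bounds the complement of f(ℂ) to at most one point.
The exponent g(z) = z² + z is a nonconstant polynomial, hence surjective onto ℂ. So e^{g(z)} takes every value in {e^w : w ∈ ℂ} = ℂ ∖ {0}. Adding 2 shifts the range to ℂ ∖ {2}. f omits exactly 2.

Omitted value: 2.


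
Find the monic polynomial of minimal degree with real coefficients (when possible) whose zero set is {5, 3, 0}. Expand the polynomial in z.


The polynomial is p(z) = ∏_{α ∈ S} (z − α), where S = {5, 3, 0}.
Expanding the product yields: p(z) = z^3 -8·z^2 + 15·z.
The resulting polynomial has degree 3 and real coefficients as required.

p(z) = z^3 -8·z^2 + 15·z.


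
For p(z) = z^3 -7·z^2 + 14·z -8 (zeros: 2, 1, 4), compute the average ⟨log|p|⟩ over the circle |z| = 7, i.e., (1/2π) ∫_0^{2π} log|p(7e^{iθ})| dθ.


Zeros: 1, 2, 4; r = 7.
Inside |z| < r: 1, 2, 4. Outside (|z| ≥ r): ∅.
p(0) = -8, so log|p(0)| = log(8) = 2.0794.
Apply Jensen: I(r) = log|p(0)| + Σ_k log(r/|z_k|), summed over zeros inside |z| < r.
  log(r/|z_k|) for z_k = 2: log(7/2) = 1.2528
  log(r/|z_k|) for z_k = 1: log(7/1) = 1.9459
  log(r/|z_k|) for z_k = 4: log(7/4) = 0.5596
Sum over inside zeros: 3.7583.
I(r) = log|p(0)| + (inside sum) = 2.0794 + 3.7583 = 5.8377.
Closed form (all zeros inside, monic): I(r) = n·log(r) = 3·log(7) = 5.8377. ✓

I(r) ≈ 5.8377.


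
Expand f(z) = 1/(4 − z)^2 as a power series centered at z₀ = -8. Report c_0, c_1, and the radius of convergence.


Let w = z − z₀, so z = z₀ + w.
Then 4 − z = 4 − (z₀ + w) = (4 − z₀) − w = 12 − w.
f(z) = 1/(12 − w)^2 = (1/(12)^2) · (1 − w/(12))^{−2}.
By the binomial series (1−u)^{−2} = Σ_{n≥0} C(n+1, 1) u^n for |u|<1, with u = w/(12):
  c_n = C(n+1, 1) / (12)^(n+2).
  c_0 = 1/(12)^2 = 1/144.
  c_1 = 2/(12)^3 = 1/864.
The series is valid for |w/d| < 1, i.e. |z − z₀| < |d|.
Radius of convergence: R = |4 − z₀| = |12| = 12 (distance from z₀ to the singularity z = 4).

c_0 = 1/144, c_1 = 1/864; R = 12.


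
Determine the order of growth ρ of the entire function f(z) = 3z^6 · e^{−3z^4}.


M(r) = max_{|z|=r} |3|·|z|^6·|e^{−3z^4}| = 3·r^6 · e^{3r^4} (the factors attain their maxima compatibly on |z|=r). Then log M(r) = log 3 + 6·log r + 3r^4, dominated by the last term, so log log M(r) ~ 4·log r. The polynomial factor 3z^6 contributes only a log r term and does not affect the order. ρ = 4.
Therefore ρ = 4.

Order ρ = 4.


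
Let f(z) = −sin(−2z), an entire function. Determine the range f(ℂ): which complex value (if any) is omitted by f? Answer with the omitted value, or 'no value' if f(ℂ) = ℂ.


Little Picard bounds the complement of f(ℂ) to at most one point.
sin is entire and surjective onto ℂ: for every w ∈ ℂ, sin(ζ) = w has a solution ζ ∈ ℂ (e.g., via the complex inverse arcsin). With ζ = −2z this gives z = ζ/(-2). Then -1·sin(−2z) takes every value in -1·ℂ = ℂ, and adding 0 is a bijection of ℂ. So f is surjective and omits no value. (Note: only on the real line is sin bounded by [−1, 1].)

Omitted value: no value.


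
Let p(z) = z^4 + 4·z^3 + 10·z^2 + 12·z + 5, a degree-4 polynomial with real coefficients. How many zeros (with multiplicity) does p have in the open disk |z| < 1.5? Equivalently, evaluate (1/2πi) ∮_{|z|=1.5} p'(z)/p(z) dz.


The zeros of p are: (-1 + 2i), (-1 - 2i), -1, -1.
Their magnitudes are: 2.236, 2.236, 1, 1.
Zeros with |z| < R = 1.5: -1, -1.
Count = 2.
By the argument principle, (1/2πi) ∮_{|z|=R} p'(z)/p(z) dz equals exactly this count.

Number of zeros inside |z| < 1.5: 2.


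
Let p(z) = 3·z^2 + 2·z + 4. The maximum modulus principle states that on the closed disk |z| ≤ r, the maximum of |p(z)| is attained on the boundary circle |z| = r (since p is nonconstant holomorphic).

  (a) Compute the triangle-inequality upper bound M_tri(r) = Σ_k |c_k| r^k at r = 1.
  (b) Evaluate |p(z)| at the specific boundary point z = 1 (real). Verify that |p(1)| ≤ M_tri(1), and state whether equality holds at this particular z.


Coefficients: c_0 = 4, c_1 = 2, c_2 = 3. Radius r = 1.
Part (a). Triangle bound: M_tri(r) = Σ_k |c_k| r^k
  = |4|·1^0 + |2|·1^1 + |3|·1^2
  = 4 + 2 + 3 = 9.
This bounds M(r) := max_{|z|=r} |p(z)| from above; equality holds iff all terms c_k z^k can be made to align in phase at a single z on |z|=r.
Part (b). At z = 1 (real, on the circle |z| = r):
  p(1) = (4)·1^0 + (2)·1^1 + (3)·1^2 = 9.
  |p(1)| = 9.
Since all nonzero coefficients share the same sign, |p(1)| = 9 = M_tri(1); the triangle bound is attained at z = 1, so in fact M(r) = 9.

M_tri(1) = 9; |p(1)| = 9; equality at z=1: yes.


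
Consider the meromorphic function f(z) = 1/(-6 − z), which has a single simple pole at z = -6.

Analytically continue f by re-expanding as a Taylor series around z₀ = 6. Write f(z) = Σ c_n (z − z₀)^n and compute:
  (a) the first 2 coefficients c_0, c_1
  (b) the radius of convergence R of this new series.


Let w = z − z₀, so z = z₀ + w.
Then -6 − z = -6 − (z₀ + w) = (-6 − z₀) − w = -12 − w.
f(z) = 1/(-12 − w) = (1/(-12)) · 1/(1 − w/(-12)) = Σ_{n≥0} w^n / (-12)^(n+1).
So c_n = 1/(-12)^(n+1):
  c_0 = 1/(-12)^1 = -1/12.
  c_1 = 1/(-12)^2 = 1/144.
The series is valid for |w/d| < 1, i.e. |z − z₀| < |d|.
Radius of convergence: R = |-6 − z₀| = |-12| = 12 (distance from z₀ to the singularity z = -6).

c_0 = -1/12, c_1 = 1/144; R = 12.


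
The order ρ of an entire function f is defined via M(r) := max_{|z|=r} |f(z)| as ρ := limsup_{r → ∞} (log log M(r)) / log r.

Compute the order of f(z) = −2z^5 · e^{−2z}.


M(r) = max_{|z|=r} |-2|·|z|^5·|e^{−2z}| = 2·r^5 · e^{2r^1} (the factors attain their maxima compatibly on |z|=r). Then log M(r) = log 2 + 5·log r + 2r^1, dominated by the last term, so log log M(r) ~ 1·log r. The polynomial factor -2z^5 contributes only a log r term and does not affect the order. ρ = 1.
Therefore ρ = 1.

Order ρ = 1.


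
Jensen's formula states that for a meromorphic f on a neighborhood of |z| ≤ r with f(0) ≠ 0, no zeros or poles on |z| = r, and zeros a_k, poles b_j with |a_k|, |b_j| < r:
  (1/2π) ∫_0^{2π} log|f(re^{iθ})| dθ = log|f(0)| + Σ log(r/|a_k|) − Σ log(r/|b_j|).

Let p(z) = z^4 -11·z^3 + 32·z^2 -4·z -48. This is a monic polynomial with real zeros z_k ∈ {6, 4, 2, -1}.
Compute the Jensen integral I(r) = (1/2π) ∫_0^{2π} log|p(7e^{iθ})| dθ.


Zeros: -1, 2, 4, 6; r = 7.
Inside |z| < r: -1, 2, 4, 6. Outside (|z| ≥ r): ∅.
p(0) = -48, so log|p(0)| = log(48) = 3.8712.
Apply Jensen: I(r) = log|p(0)| + Σ_k log(r/|z_k|), summed over zeros inside |z| < r.
  log(r/|z_k|) for z_k = 6: log(7/6) = 0.1542
  log(r/|z_k|) for z_k = 4: log(7/4) = 0.5596
  log(r/|z_k|) for z_k = 2: log(7/2) = 1.2528
  log(r/|z_k|) for z_k = -1: log(7/1) = 1.9459
Sum over inside zeros: 3.9124.
I(r) = log|p(0)| + (inside sum) = 3.8712 + 3.9124 = 7.7836.
Closed form (all zeros inside, monic): I(r) = n·log(r) = 4·log(7) = 7.7836. ✓

I(r) ≈ 7.7836.


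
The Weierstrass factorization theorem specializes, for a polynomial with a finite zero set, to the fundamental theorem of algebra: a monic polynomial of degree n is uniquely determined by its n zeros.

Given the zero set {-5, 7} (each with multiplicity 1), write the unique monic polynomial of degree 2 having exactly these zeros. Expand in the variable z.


The polynomial is p(z) = ∏_{α ∈ S} (z − α), where S = {-5, 7}.
Expanding the product yields: p(z) = z^2 -2·z -35.
The resulting polynomial has degree 2 and real coefficients as required.

p(z) = z^2 -2·z -35.


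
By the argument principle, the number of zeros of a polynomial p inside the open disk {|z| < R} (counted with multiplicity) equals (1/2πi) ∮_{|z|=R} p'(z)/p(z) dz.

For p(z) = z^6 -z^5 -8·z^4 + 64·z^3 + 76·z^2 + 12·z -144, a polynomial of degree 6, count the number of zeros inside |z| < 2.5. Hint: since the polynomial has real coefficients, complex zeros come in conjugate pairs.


The zeros of p are: 1, -4, (-1 + 1i), (-1 - 1i), (3 + 3i), (3 - 3i).
Their magnitudes are: 1, 4, 1.414, 1.414, 4.243, 4.243.
Zeros with |z| < R = 2.5: 1, (-1 + 1i), (-1 - 1i).
Count = 3.
By the argument principle, (1/2πi) ∮_{|z|=R} p'(z)/p(z) dz equals exactly this count.

Number of zeros inside |z| < 2.5: 3.


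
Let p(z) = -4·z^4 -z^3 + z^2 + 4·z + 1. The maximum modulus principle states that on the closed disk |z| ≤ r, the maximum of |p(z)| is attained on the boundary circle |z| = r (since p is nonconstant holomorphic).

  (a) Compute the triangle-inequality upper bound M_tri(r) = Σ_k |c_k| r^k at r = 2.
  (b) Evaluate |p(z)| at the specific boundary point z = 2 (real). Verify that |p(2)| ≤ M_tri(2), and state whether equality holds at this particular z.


Coefficients: c_0 = 1, c_1 = 4, c_2 = 1, c_3 = -1, c_4 = -4. Radius r = 2.
Part (a). Triangle bound: M_tri(r) = Σ_k |c_k| r^k
  = |1|·2^0 + |4|·2^1 + |1|·2^2 + |-1|·2^3 + |-4|·2^4
  = 1 + 8 + 4 + 8 + 64 = 85.
This bounds M(r) := max_{|z|=r} |p(z)| from above; equality holds iff all terms c_k z^k can be made to align in phase at a single z on |z|=r.
Part (b). At z = 2 (real, on the circle |z| = r):
  p(2) = (1)·2^0 + (4)·2^1 + (1)·2^2 + (-1)·2^3 + (-4)·2^4 = -59.
  |p(2)| = 59.
Check: |p(2)| = 59 ≤ 85 = M_tri(2). ✓ Equality does not hold at z = 2 (the coefficients have mixed signs, so the terms do not all align in phase there).

M_tri(2) = 85; |p(2)| = 59; equality at z=2: no.


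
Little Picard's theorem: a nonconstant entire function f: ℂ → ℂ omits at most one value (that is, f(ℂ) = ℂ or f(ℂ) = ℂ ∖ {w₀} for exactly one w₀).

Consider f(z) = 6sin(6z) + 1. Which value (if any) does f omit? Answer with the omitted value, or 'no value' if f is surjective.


Little Picard bounds the complement of f(ℂ) to at most one point.
sin is entire and surjective onto ℂ: for every w ∈ ℂ, sin(ζ) = w has a solution ζ ∈ ℂ (e.g., via the complex inverse arcsin). With ζ = 6z this gives z = ζ/(6). Then 6·sin(6z) takes every value in 6·ℂ = ℂ, and adding 1 is a bijection of ℂ. So f is surjective and omits no value. (Note: only on the real line is sin bounded by [−1, 1].)

Omitted value: no value.


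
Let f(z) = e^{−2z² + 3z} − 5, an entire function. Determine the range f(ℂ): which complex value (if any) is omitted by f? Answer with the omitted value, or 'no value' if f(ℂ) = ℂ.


Little Picard bounds the complement of f(ℂ) to at most one point.
The exponent g(z) = −2z² + 3z is a nonconstant polynomial, hence surjective onto ℂ. So e^{g(z)} takes every value in {e^w : w ∈ ℂ} = ℂ ∖ {0}. Adding -5 shifts the range to ℂ ∖ {-5}. f omits exactly -5.

Omitted value: -5.


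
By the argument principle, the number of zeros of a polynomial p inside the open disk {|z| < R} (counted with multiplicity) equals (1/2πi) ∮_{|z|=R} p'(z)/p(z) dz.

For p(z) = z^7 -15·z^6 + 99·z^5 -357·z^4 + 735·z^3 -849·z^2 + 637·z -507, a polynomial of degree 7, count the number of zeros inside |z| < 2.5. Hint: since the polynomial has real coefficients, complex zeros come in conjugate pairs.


The zeros of p are: (3 + 2i), (3 - 2i), (0 + 1i), (0 - 1i), (3 + 2i), (3 - 2i), 3.
Their magnitudes are: 3.606, 3.606, 1, 1, 3.606, 3.606, 3.
Zeros with |z| < R = 2.5: (0 + 1i), (0 - 1i).
Count = 2.
By the argument principle, (1/2πi) ∮_{|z|=R} p'(z)/p(z) dz equals exactly this count.

Number of zeros inside |z| < 2.5: 2.


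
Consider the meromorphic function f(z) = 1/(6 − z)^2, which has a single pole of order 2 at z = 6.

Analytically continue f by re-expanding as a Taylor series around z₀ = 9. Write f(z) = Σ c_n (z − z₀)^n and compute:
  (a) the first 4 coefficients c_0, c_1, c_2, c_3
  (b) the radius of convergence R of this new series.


Let w = z − z₀, so z = z₀ + w.
Then 6 − z = 6 − (z₀ + w) = (6 − z₀) − w = -3 − w.
f(z) = 1/(-3 − w)^2 = (1/(-3)^2) · (1 − w/(-3))^{−2}.
By the binomial series (1−u)^{−2} = Σ_{n≥0} C(n+1, 1) u^n for |u|<1, with u = w/(-3):
  c_n = C(n+1, 1) / (-3)^(n+2).
  c_0 = 1/(-3)^2 = 1/9.
  c_1 = 2/(-3)^3 = -2/27.
  c_2 = 3/(-3)^4 = 1/27.
  c_3 = 4/(-3)^5 = -4/243.
The series is valid for |w/d| < 1, i.e. |z − z₀| < |d|.
Radius of convergence: R = |6 − z₀| = |-3| = 3 (distance from z₀ to the singularity z = 6).

c_0 = 1/9, c_1 = -2/27, c_2 = 1/27, c_3 = -4/243; R = 3.


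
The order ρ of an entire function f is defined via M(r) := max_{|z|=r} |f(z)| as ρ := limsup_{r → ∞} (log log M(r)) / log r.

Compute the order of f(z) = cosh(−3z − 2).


cosh(w) is a linear combination of e^{iw} and e^{−iw} (or e^w, e^{−w} in the hyperbolic case), so |cosh(w)| ≤ e^{|w|}. With w = −3z − 2, |w| ≤ 3|z| + 2 = 3r + 2 on |z| = r, giving M(r) ≤ e^{3r + 2}, so ρ ≤ 1. On a suitable ray (z = it for sin/cos; z = t for sinh/cosh, t real → ∞), |cosh(−3z − 2)| grows like e^{3|t|}/2, so ρ ≥ 1. Hence ρ = 1.
Therefore ρ = 1.

Order ρ = 1.


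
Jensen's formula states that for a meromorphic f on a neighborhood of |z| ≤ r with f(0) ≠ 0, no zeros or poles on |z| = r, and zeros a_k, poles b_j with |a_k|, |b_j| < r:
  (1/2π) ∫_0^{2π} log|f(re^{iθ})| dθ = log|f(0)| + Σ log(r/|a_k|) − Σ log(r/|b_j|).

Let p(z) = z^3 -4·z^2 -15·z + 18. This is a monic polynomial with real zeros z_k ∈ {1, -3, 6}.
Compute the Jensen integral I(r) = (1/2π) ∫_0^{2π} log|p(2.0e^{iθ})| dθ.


Zeros: -3, 1, 6; r = 2.0.
Inside |z| < r: 1. Outside (|z| ≥ r): -3, 6.
p(0) = 18, so log|p(0)| = log(18) = 2.8904.
Apply Jensen: I(r) = log|p(0)| + Σ_k log(r/|z_k|), summed over zeros inside |z| < r.
  log(r/|z_k|) for z_k = 1: log(2.0/1) = 0.6931
  Outside zeros (-3, 6) contribute nothing to the Jensen sum.
Sum over inside zeros: 0.6931.
I(r) = log|p(0)| + (inside sum) = 2.8904 + 0.6931 = 3.5835.
Note: since some zeros are outside |z| ≤ r, the simplified n·log(r) form does NOT apply — only the inside zeros contribute.

I(r) ≈ 3.5835.


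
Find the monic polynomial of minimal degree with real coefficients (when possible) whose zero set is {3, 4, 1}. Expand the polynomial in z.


The polynomial is p(z) = ∏_{α ∈ S} (z − α), where S = {3, 4, 1}.
Expanding the product yields: p(z) = z^3 -8·z^2 + 19·z -12.
The resulting polynomial has degree 3 and real coefficients as required.

p(z) = z^3 -8·z^2 + 19·z -12.


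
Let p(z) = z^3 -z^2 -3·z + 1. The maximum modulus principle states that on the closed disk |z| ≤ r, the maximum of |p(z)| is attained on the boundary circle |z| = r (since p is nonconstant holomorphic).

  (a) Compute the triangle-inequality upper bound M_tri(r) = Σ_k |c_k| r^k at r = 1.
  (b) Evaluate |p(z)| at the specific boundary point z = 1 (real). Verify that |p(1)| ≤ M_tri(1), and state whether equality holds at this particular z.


Coefficients: c_0 = 1, c_1 = -3, c_2 = -1, c_3 = 1. Radius r = 1.
Part (a). Triangle bound: M_tri(r) = Σ_k |c_k| r^k
  = |1|·1^0 + |-3|·1^1 + |-1|·1^2 + |1|·1^3
  = 1 + 3 + 1 + 1 = 6.
This bounds M(r) := max_{|z|=r} |p(z)| from above; equality holds iff all terms c_k z^k can be made to align in phase at a single z on |z|=r.
Part (b). At z = 1 (real, on the circle |z| = r):
  p(1) = (1)·1^0 + (-3)·1^1 + (-1)·1^2 + (1)·1^3 = -2.
  |p(1)| = 2.
Check: |p(1)| = 2 ≤ 6 = M_tri(1). ✓ Equality does not hold at z = 1 (the coefficients have mixed signs, so the terms do not all align in phase there).

M_tri(1) = 6; |p(1)| = 2; equality at z=1: no.
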